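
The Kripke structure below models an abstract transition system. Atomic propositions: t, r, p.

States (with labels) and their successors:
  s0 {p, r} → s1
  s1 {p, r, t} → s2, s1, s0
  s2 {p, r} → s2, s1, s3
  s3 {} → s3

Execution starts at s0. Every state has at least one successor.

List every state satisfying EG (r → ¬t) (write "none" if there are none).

{s2, s3}

States satisfying r → ¬t: {s0, s2, s3}.
States satisfying EG (r → ¬t): {s2, s3}.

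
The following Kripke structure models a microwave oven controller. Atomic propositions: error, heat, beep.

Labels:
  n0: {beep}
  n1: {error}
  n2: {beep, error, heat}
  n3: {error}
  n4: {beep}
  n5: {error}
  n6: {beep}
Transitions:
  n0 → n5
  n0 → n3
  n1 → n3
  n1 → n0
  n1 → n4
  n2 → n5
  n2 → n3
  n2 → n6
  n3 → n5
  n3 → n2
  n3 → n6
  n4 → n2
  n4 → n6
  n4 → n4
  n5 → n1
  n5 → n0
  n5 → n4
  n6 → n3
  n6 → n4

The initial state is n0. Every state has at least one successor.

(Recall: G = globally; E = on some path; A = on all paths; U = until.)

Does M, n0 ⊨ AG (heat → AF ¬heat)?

Satisfied

States satisfying heat → AF ¬heat: {n0, n1, n2, n3, n4, n5, n6}.
States satisfying AG (heat → AF ¬heat): {n0, n1, n2, n3, n4, n5, n6}.
Every state reachable from n0 satisfies heat → AF ¬heat.
n0 ∈ Sat(AG (heat → AF ¬heat)).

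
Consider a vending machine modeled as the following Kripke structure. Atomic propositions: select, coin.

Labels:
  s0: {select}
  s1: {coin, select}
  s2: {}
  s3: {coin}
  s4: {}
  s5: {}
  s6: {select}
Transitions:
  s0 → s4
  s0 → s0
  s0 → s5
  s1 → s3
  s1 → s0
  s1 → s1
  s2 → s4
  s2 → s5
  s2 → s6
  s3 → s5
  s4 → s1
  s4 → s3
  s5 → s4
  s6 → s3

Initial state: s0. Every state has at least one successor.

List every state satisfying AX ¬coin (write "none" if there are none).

States satisfying ¬coin: {s0, s2, s4, s5, s6}.
States satisfying AX ¬coin: {s0, s2, s3, s5}.

{s0, s2, s3, s5}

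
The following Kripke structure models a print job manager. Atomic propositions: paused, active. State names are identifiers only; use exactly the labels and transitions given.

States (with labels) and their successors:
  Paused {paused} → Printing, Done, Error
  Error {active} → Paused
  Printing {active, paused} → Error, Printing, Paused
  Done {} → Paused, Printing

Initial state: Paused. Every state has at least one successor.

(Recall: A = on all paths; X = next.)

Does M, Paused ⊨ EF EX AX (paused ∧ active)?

Violated

States satisfying EX AX (paused ∧ active): ∅.
States satisfying EF EX AX (paused ∧ active): ∅.
No suitable path/successor from Paused witnesses the formula.
Paused ∉ Sat(EF EX AX (paused ∧ active)).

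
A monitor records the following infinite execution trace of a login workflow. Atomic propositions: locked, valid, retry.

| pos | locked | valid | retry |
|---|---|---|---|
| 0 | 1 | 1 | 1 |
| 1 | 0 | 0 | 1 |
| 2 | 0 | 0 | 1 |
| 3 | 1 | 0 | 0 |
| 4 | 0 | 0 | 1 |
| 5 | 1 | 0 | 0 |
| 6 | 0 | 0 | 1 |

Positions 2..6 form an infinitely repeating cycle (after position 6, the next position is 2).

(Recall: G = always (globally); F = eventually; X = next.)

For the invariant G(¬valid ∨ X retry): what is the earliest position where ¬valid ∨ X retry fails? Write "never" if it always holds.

¬valid ∨ X retry holds at every position 0..6, and those are all the positions the trace ever visits, so the invariant G(¬valid ∨ X retry) is never violated.

never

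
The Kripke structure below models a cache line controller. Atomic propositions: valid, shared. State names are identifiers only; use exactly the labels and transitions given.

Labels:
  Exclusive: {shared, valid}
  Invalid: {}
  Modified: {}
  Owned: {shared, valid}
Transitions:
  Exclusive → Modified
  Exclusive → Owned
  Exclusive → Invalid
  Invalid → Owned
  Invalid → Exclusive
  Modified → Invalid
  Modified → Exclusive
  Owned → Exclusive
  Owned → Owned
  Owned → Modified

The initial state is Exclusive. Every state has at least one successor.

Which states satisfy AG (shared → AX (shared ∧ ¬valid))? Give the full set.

States satisfying shared → AX (shared ∧ ¬valid): {Invalid, Modified}.
States satisfying AG (shared → AX (shared ∧ ¬valid)): ∅.

none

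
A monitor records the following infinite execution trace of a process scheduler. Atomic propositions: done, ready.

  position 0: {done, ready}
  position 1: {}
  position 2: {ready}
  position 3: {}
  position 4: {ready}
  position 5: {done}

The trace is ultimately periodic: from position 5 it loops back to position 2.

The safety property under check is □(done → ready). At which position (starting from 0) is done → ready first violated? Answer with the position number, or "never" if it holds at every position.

Check done → ready at each position in order: 0 ✓, 1 ✓, 2 ✓, 3 ✓, 4 ✓.
At position 5 the labels are {done}, so done → ready is false there. This is the first violation.

5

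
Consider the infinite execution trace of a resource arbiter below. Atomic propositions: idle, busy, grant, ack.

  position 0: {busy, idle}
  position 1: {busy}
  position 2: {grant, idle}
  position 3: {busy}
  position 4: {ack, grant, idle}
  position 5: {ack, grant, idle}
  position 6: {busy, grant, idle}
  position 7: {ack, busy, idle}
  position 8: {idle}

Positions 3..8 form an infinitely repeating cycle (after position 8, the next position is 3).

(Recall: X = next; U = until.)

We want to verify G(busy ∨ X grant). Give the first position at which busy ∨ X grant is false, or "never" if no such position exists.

Check busy ∨ X grant at each position in order: 0 ✓, 1 ✓.
At position 2 the labels are {grant, idle} and the next position 3 has {busy}, so busy ∨ X grant is false there. This is the first violation.

2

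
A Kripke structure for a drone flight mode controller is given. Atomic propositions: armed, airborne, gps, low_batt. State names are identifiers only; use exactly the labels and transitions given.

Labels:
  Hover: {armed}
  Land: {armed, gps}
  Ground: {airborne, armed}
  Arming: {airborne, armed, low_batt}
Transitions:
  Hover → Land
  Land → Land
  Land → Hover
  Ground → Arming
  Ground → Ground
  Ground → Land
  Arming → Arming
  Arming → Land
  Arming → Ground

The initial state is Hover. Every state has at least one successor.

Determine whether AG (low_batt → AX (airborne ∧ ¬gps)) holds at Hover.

States satisfying low_batt → AX (airborne ∧ ¬gps): {Hover, Land, Ground}.
States satisfying AG (low_batt → AX (airborne ∧ ¬gps)): {Hover, Land}.
Every state reachable from Hover satisfies low_batt → AX (airborne ∧ ¬gps).
Hover ∈ Sat(AG (low_batt → AX (airborne ∧ ¬gps))).

Yes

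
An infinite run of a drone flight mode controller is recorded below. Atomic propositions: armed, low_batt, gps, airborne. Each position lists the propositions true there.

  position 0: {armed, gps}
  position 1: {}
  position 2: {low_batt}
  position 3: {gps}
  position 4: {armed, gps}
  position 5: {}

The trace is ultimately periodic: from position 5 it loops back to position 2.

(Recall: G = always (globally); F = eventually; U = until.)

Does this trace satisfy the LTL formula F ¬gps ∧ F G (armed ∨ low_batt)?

¬gps holds at position 1, which is reachable from 0, so F ¬gps holds.
G (armed ∨ low_batt) is false at every position 0..5, so it never becomes true and F G (armed ∨ low_batt) fails.
At position 0: F ¬gps is true; F G (armed ∨ low_batt) is false; so F ¬gps ∧ F G (armed ∨ low_batt) is false.

Violated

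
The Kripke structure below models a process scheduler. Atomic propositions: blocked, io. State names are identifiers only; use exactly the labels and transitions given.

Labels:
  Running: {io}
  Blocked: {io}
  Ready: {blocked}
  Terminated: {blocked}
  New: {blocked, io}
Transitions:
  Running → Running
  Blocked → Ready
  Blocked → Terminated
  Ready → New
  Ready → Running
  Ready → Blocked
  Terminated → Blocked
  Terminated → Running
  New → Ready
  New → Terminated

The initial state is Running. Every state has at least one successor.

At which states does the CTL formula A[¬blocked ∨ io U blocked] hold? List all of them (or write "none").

States satisfying ¬blocked ∨ io: {Running, Blocked, New}.
States satisfying blocked: {Ready, Terminated, New}.
States satisfying A[¬blocked ∨ io U blocked]: {Blocked, Ready, Terminated, New}.

{Blocked, Ready, Terminated, New}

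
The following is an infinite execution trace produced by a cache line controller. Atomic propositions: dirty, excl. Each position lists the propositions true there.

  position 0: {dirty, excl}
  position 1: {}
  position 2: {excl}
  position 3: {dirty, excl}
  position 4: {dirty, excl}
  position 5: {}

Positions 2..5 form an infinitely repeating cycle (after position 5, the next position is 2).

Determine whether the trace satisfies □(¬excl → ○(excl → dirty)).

Does not hold

¬excl → ○(excl → dirty) must hold at every position from 0 onward. It fails at position 1, so □(¬excl → ○(excl → dirty)) is false.
Positions where ¬excl holds: 1, 5.
Check ○(excl → dirty) at each: 1→fails, 5→fails.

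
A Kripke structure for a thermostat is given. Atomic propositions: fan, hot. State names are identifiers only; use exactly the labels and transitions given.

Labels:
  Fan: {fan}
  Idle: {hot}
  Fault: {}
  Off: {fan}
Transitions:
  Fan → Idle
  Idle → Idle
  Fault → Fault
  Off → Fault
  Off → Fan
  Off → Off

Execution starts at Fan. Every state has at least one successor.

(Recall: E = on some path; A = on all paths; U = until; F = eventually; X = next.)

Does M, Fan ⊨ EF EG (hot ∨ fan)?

Holds

States satisfying EG (hot ∨ fan): {Fan, Idle, Off}.
States satisfying EF EG (hot ∨ fan): {Fan, Idle, Off}.
Some path from Fan reaches a state where EG (hot ∨ fan) holds.
Fan ∈ Sat(EF EG (hot ∨ fan)).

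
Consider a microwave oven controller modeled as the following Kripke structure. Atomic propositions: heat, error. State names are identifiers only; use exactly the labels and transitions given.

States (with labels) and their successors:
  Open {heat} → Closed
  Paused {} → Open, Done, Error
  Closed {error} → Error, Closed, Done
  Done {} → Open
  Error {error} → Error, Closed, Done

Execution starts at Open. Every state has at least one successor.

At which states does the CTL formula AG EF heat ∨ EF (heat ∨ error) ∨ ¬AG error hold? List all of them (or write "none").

States satisfying EF heat: {Open, Paused, Closed, Done, Error}.
States satisfying AG EF heat: {Open, Paused, Closed, Done, Error}.
States satisfying heat ∨ error: {Open, Closed, Error}.
States satisfying EF (heat ∨ error): {Open, Paused, Closed, Done, Error}.
States satisfying error: {Closed, Error}.
States satisfying AG error: ∅.
States satisfying ¬AG error: {Open, Paused, Closed, Done, Error}.
States satisfying EF (heat ∨ error) ∨ ¬AG error: {Open, Paused, Closed, Done, Error}.
States satisfying AG EF heat ∨ EF (heat ∨ error) ∨ ¬AG error: {Open, Paused, Closed, Done, Error}.

{Open, Paused, Closed, Done, Error}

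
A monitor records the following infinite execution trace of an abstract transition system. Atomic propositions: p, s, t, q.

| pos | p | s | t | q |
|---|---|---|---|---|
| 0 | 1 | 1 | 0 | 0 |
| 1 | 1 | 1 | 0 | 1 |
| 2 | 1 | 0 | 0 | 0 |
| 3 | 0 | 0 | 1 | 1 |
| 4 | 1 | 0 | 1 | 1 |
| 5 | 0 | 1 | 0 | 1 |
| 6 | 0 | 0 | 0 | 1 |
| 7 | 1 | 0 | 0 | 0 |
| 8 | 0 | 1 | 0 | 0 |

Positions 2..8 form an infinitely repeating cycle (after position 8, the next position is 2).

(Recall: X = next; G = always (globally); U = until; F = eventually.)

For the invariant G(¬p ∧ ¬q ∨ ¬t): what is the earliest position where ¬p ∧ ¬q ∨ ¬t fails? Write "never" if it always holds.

Check ¬p ∧ ¬q ∨ ¬t at each position in order: 0 ✓, 1 ✓, 2 ✓.
At position 3 the labels are {q, t}, so ¬p ∧ ¬q ∨ ¬t is false there. This is the first violation.

3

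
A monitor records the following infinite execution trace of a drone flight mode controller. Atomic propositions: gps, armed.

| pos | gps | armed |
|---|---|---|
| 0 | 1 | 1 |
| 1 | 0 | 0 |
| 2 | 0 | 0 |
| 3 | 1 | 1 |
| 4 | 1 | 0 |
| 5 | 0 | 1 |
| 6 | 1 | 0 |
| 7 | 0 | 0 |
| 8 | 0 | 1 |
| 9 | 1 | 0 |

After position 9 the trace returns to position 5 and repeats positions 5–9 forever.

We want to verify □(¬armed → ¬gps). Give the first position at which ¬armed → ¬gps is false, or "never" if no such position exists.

4

Check ¬armed → ¬gps at each position in order: 0 ✓, 1 ✓, 2 ✓, 3 ✓.
At position 4 the labels are {gps}, so ¬armed → ¬gps is false there. This is the first violation.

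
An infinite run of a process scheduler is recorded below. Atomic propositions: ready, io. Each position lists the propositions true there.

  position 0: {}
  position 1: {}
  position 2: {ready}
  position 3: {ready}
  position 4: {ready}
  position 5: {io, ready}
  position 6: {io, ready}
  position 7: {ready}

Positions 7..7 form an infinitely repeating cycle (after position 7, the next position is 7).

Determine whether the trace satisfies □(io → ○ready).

io → ○ready holds at every position 0..7, and those are all positions ever visited, so □(io → ○ready) holds.
Positions where io holds: 5, 6.
Check ○ready at each: 5→ok, 6→ok.

Yes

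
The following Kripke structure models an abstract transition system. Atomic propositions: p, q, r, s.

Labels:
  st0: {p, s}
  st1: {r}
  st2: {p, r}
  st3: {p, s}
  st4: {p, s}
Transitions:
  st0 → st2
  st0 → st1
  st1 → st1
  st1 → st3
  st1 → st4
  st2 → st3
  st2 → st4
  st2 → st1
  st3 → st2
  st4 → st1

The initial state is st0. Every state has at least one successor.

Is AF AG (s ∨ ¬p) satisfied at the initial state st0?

States satisfying AG (s ∨ ¬p): ∅.
States satisfying AF AG (s ∨ ¬p): ∅.
There is a path from st0 along which AG (s ∨ ¬p) never holds.
st0 ∉ Sat(AF AG (s ∨ ¬p)).

No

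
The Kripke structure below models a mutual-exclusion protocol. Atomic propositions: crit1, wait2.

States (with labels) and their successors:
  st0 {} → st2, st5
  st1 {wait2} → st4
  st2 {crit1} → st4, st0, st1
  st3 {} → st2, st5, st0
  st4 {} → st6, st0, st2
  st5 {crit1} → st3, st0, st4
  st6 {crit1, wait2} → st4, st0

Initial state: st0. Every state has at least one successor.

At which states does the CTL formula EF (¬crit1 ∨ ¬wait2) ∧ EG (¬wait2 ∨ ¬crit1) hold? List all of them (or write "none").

States satisfying ¬crit1 ∨ ¬wait2: {st0, st1, st2, st3, st4, st5}.
States satisfying EF (¬crit1 ∨ ¬wait2): {st0, st1, st2, st3, st4, st5, st6}.
States satisfying ¬wait2 ∨ ¬crit1: {st0, st1, st2, st3, st4, st5}.
States satisfying EG (¬wait2 ∨ ¬crit1): {st0, st1, st2, st3, st4, st5}.
States satisfying EF (¬crit1 ∨ ¬wait2) ∧ EG (¬wait2 ∨ ¬crit1): {st0, st1, st2, st3, st4, st5}.

{st0, st1, st2, st3, st4, st5}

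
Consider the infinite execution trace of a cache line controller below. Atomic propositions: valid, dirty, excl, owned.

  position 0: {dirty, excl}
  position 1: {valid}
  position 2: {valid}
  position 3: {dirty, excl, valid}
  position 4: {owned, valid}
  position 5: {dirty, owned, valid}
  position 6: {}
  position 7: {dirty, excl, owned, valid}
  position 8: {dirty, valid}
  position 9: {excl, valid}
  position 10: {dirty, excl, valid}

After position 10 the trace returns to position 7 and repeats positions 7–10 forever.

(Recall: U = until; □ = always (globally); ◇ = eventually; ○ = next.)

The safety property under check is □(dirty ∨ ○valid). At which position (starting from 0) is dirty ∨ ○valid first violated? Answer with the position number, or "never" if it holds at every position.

dirty ∨ ○valid holds at every position 0..10, and those are all the positions the trace ever visits, so the invariant □(dirty ∨ ○valid) is never violated.

never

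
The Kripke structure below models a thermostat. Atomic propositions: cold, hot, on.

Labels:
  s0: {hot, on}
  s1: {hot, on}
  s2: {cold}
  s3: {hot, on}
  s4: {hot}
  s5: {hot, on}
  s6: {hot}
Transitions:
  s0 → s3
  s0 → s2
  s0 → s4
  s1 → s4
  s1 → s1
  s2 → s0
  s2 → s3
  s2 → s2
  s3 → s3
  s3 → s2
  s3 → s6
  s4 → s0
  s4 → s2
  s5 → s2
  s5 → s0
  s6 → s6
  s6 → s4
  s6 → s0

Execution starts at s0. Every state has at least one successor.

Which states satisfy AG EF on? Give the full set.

States satisfying EF on: {s0, s1, s2, s3, s4, s5, s6}.
States satisfying AG EF on: {s0, s1, s2, s3, s4, s5, s6}.

{s0, s1, s2, s3, s4, s5, s6}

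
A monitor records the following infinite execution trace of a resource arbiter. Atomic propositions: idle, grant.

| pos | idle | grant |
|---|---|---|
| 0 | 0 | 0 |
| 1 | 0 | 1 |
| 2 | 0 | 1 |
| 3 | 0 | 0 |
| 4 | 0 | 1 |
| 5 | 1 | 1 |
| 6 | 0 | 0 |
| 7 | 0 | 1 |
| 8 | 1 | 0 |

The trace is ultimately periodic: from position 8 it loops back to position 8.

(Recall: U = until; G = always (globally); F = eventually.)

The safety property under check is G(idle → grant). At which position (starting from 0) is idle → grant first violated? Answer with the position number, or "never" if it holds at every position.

Check idle → grant at each position in order: 0 ✓, 1 ✓, 2 ✓, 3 ✓, 4 ✓, 5 ✓, 6 ✓, 7 ✓.
At position 8 the labels are {idle}, so idle → grant is false there. This is the first violation.

8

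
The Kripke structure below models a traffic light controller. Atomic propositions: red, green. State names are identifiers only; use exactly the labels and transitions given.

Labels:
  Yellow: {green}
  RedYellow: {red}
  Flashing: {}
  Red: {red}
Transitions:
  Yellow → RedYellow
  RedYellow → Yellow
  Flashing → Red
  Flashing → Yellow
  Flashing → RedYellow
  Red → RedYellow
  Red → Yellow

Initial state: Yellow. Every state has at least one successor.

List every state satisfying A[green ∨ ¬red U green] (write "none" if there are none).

{Yellow}

States satisfying green ∨ ¬red: {Yellow, Flashing}.
States satisfying green: {Yellow}.
States satisfying A[green ∨ ¬red U green]: {Yellow}.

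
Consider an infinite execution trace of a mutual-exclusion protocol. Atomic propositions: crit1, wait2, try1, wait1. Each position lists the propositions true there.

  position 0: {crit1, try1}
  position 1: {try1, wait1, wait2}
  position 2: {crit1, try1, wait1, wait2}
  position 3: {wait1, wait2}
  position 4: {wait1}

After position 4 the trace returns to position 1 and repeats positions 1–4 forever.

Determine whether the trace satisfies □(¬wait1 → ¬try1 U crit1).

¬wait1 → ¬try1 U crit1 holds at every position 0..4, and those are all positions ever visited, so □(¬wait1 → ¬try1 U crit1) holds.
Positions where ¬wait1 holds: 0.
Check ¬try1 U crit1 at each: 0→ok.

Holds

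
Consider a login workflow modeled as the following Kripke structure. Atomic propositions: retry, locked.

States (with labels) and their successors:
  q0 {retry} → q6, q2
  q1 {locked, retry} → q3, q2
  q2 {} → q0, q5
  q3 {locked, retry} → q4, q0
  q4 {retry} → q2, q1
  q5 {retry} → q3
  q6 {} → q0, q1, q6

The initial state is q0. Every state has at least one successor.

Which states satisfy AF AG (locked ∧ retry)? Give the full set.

none

States satisfying AG (locked ∧ retry): ∅.
States satisfying AF AG (locked ∧ retry): ∅.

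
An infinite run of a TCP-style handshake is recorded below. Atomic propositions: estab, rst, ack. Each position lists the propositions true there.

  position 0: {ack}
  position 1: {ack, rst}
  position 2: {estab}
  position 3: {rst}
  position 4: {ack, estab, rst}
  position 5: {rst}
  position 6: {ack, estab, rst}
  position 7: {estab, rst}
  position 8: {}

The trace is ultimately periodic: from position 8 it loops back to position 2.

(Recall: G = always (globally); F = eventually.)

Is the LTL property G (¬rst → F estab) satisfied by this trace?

Satisfied

¬rst → F estab holds at every position 0..8, and those are all positions ever visited, so G (¬rst → F estab) holds.
Positions where ¬rst holds: 0, 2, 8.
Check F estab at each: 0→ok, 2→ok, 8→ok.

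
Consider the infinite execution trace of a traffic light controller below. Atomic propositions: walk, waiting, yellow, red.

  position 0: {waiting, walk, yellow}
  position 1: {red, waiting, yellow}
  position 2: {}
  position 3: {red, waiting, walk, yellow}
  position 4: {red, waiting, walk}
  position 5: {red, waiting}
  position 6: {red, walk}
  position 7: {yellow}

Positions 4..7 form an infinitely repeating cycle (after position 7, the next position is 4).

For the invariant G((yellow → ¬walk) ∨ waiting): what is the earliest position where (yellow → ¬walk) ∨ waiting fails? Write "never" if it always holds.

never

(yellow → ¬walk) ∨ waiting holds at every position 0..7, and those are all the positions the trace ever visits, so the invariant G((yellow → ¬walk) ∨ waiting) is never violated.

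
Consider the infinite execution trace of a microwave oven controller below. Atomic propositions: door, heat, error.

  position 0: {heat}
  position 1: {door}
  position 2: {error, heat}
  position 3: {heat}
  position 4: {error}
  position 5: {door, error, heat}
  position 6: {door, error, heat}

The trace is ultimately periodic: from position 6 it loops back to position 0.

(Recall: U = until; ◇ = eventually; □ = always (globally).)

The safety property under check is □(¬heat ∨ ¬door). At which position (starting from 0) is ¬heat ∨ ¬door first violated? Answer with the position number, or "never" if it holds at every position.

5

Check ¬heat ∨ ¬door at each position in order: 0 ✓, 1 ✓, 2 ✓, 3 ✓, 4 ✓.
At position 5 the labels are {door, error, heat}, so ¬heat ∨ ¬door is false there. This is the first violation.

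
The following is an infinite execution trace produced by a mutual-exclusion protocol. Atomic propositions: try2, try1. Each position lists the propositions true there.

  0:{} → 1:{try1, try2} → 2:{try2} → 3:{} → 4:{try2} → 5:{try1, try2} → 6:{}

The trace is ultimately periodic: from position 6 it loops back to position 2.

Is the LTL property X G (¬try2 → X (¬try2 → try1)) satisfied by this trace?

Holds

The position after 0 is 1; G (¬try2 → X (¬try2 → try1)) is true there.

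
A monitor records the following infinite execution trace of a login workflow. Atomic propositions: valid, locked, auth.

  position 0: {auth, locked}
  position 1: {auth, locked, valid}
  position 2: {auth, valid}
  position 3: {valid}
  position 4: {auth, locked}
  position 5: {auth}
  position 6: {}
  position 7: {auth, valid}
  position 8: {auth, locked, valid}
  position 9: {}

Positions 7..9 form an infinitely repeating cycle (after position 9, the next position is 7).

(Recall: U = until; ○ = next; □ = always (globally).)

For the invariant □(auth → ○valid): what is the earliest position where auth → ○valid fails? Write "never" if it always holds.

Check auth → ○valid at each position in order: 0 ✓, 1 ✓, 2 ✓, 3 ✓.
At position 4 the labels are {auth, locked} and the next position 5 has {auth}, so auth → ○valid is false there. This is the first violation.

4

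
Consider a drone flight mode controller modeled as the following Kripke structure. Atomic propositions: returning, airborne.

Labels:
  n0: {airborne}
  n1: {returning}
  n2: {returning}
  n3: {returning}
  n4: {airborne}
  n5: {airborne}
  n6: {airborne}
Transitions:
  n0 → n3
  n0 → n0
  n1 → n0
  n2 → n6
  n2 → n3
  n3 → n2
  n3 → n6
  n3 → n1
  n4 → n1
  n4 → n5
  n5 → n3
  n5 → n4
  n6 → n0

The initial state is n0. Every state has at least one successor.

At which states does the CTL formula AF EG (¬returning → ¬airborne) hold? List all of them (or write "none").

{n2, n3}

States satisfying EG (¬returning → ¬airborne): {n2, n3}.
States satisfying AF EG (¬returning → ¬airborne): {n2, n3}.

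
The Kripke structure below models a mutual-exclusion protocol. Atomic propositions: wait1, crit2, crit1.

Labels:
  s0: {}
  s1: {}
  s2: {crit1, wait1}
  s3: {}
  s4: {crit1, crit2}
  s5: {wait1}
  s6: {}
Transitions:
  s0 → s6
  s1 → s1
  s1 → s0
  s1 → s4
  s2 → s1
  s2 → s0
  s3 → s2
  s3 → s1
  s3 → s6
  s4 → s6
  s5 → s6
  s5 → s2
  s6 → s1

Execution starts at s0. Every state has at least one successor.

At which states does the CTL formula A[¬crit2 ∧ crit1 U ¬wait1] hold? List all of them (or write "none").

{s0, s1, s2, s3, s4, s6}

States satisfying ¬crit2 ∧ crit1: {s2}.
States satisfying ¬wait1: {s0, s1, s3, s4, s6}.
States satisfying A[¬crit2 ∧ crit1 U ¬wait1]: {s0, s1, s2, s3, s4, s6}.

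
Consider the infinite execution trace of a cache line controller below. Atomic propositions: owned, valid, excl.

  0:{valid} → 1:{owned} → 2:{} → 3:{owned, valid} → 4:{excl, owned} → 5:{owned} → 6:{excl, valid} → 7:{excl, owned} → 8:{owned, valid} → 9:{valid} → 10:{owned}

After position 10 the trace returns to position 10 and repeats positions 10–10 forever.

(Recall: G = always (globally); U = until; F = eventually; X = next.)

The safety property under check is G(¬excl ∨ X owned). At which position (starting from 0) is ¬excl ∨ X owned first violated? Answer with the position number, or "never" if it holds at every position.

¬excl ∨ X owned holds at every position 0..10, and those are all the positions the trace ever visits, so the invariant G(¬excl ∨ X owned) is never violated.

never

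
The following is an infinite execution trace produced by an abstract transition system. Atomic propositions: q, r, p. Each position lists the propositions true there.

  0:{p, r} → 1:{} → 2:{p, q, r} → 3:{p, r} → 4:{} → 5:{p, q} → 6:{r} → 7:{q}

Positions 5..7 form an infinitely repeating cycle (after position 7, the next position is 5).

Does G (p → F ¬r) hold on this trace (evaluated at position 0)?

p → F ¬r holds at every position 0..7, and those are all positions ever visited, so G (p → F ¬r) holds.
Positions where p holds: 0, 2, 3, 5.
Check F ¬r at each: 0→ok, 2→ok, 3→ok, 5→ok.

Holds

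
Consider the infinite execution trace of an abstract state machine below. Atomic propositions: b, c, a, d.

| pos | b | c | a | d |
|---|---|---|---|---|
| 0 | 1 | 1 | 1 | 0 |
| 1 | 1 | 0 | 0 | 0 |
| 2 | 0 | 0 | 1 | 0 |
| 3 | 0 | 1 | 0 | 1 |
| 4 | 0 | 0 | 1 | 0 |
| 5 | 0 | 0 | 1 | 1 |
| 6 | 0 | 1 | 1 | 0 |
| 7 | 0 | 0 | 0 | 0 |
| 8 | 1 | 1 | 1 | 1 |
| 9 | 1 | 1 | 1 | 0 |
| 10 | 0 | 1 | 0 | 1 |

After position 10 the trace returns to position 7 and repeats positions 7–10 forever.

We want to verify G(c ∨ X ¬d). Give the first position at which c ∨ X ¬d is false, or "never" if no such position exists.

2

Check c ∨ X ¬d at each position in order: 0 ✓, 1 ✓.
At position 2 the labels are {a} and the next position 3 has {c, d}, so c ∨ X ¬d is false there. This is the first violation.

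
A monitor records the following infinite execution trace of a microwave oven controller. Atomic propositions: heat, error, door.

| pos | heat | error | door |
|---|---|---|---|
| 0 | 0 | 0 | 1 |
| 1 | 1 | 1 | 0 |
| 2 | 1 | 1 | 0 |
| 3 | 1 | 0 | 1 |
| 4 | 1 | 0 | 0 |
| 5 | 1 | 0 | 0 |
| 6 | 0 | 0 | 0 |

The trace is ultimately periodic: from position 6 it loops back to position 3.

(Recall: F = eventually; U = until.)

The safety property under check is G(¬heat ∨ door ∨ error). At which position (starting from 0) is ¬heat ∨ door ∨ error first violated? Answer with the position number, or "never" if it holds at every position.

Check ¬heat ∨ door ∨ error at each position in order: 0 ✓, 1 ✓, 2 ✓, 3 ✓.
At position 4 the labels are {heat}, so ¬heat ∨ door ∨ error is false there. This is the first violation.

4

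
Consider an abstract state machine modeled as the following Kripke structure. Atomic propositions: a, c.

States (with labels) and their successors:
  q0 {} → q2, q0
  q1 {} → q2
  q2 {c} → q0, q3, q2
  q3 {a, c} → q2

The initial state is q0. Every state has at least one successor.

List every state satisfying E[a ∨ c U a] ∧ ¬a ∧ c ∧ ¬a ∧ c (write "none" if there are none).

States satisfying a ∨ c: {q2, q3}.
States satisfying a: {q3}.
States satisfying E[a ∨ c U a]: {q2, q3}.
States satisfying ¬a: {q0, q1, q2}.
States satisfying ¬a ∧ c: {q2}.
States satisfying ¬a ∧ c ∧ ¬a ∧ c: {q2}.
States satisfying E[a ∨ c U a] ∧ ¬a ∧ c ∧ ¬a ∧ c: {q2}.

{q2}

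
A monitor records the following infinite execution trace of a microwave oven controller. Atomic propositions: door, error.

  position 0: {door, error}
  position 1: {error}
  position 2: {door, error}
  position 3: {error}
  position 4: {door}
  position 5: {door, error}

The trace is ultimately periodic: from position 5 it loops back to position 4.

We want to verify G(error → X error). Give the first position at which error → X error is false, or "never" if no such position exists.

Check error → X error at each position in order: 0 ✓, 1 ✓, 2 ✓.
At position 3 the labels are {error} and the next position 4 has {door}, so error → X error is false there. This is the first violation.

3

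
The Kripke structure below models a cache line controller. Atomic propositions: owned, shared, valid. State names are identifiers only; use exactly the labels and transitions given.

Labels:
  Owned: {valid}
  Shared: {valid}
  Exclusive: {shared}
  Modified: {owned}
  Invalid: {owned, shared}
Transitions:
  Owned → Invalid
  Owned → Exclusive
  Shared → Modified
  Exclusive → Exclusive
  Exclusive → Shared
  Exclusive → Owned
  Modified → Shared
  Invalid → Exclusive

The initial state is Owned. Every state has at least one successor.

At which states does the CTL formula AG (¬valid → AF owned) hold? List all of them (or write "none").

{Shared, Modified}

States satisfying ¬valid → AF owned: {Owned, Shared, Modified, Invalid}.
States satisfying AG (¬valid → AF owned): {Shared, Modified}.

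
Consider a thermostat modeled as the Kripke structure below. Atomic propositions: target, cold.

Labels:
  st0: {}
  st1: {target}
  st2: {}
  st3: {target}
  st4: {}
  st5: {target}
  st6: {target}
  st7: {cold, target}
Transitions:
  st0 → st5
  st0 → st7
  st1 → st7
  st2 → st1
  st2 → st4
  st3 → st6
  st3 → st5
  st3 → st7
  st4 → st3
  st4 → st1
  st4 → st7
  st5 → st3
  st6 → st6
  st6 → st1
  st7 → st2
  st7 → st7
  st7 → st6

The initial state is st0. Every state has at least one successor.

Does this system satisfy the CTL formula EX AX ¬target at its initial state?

Does not hold

States satisfying AX ¬target: ∅.
States satisfying EX AX ¬target: ∅.
No suitable path/successor from st0 witnesses the formula.
st0 ∉ Sat(EX AX ¬target).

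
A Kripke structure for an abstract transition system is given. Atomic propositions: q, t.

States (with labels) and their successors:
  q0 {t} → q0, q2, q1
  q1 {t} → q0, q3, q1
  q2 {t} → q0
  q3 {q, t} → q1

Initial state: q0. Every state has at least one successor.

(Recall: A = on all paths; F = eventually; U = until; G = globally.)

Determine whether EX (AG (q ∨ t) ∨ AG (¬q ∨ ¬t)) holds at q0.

Satisfied

States satisfying AG (q ∨ t) ∨ AG (¬q ∨ ¬t): {q0, q1, q2, q3}.
States satisfying EX (AG (q ∨ t) ∨ AG (¬q ∨ ¬t)): {q0, q1, q2, q3}.
q0 ∈ Sat(EX (AG (q ∨ t) ∨ AG (¬q ∨ ¬t))).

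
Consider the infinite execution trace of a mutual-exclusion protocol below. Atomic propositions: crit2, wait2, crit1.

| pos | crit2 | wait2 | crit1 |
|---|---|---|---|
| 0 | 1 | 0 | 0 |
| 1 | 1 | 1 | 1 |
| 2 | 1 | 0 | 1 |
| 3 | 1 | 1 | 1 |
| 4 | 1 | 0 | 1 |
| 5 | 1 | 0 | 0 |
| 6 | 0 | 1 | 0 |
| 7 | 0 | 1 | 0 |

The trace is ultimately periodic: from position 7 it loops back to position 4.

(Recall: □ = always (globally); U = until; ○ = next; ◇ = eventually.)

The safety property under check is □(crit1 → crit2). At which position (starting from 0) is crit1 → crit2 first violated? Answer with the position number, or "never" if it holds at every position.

never

crit1 → crit2 holds at every position 0..7, and those are all the positions the trace ever visits, so the invariant □(crit1 → crit2) is never violated.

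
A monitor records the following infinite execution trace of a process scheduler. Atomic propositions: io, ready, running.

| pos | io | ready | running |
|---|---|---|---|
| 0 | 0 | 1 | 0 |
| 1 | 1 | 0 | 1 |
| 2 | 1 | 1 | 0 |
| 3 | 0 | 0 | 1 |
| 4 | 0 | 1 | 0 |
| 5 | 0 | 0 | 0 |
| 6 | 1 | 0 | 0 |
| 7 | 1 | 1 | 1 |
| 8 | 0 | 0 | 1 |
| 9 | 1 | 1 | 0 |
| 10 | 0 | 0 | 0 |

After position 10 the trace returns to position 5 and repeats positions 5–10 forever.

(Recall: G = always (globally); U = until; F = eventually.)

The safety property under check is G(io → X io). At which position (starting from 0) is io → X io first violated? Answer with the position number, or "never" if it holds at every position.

Check io → X io at each position in order: 0 ✓, 1 ✓.
At position 2 the labels are {io, ready} and the next position 3 has {running}, so io → X io is false there. This is the first violation.

2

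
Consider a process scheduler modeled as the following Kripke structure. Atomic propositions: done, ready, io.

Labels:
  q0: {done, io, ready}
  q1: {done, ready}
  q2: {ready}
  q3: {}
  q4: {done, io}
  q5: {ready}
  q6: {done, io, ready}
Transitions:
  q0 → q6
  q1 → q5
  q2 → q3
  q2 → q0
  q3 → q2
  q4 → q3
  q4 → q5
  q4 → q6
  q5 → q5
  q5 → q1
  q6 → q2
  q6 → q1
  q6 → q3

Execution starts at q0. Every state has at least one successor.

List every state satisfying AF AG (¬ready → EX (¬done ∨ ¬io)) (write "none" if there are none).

{q0, q1, q2, q3, q4, q5, q6}

States satisfying AG (¬ready → EX (¬done ∨ ¬io)): {q0, q1, q2, q3, q4, q5, q6}.
States satisfying AF AG (¬ready → EX (¬done ∨ ¬io)): {q0, q1, q2, q3, q4, q5, q6}.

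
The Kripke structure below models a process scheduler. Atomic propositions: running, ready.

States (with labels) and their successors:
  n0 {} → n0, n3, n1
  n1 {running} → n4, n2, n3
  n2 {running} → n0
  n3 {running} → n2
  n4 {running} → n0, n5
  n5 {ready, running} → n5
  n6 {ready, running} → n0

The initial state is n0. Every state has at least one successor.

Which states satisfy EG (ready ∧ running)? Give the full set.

{n5}

States satisfying ready ∧ running: {n5, n6}.
States satisfying EG (ready ∧ running): {n5}.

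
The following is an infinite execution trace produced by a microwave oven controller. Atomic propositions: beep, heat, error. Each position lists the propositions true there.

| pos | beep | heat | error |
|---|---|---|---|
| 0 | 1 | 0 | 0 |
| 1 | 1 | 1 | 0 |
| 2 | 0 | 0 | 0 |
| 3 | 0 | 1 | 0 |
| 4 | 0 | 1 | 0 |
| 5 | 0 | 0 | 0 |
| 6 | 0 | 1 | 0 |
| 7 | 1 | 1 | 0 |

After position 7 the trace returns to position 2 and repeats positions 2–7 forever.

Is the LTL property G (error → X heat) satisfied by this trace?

Yes

error → X heat holds at every position 0..7, and those are all positions ever visited, so G (error → X heat) holds.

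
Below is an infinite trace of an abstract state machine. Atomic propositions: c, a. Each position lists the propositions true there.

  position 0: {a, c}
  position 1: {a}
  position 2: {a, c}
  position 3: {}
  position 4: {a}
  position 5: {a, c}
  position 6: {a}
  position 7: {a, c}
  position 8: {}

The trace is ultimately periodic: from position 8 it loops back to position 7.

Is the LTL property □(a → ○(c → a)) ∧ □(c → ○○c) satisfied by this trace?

a → ○(c → a) holds at every position 0..8, and those are all positions ever visited, so □(a → ○(c → a)) holds.
Positions where a holds: 0, 1, 2, 4, 5, 6, 7.
Check ○(c → a) at each: 0→ok, 1→ok, 2→ok, 4→ok, 5→ok, 6→ok, 7→ok.
c → ○○c must hold at every position from 0 onward. It fails at position 2, so □(c → ○○c) is false.
Positions where c holds: 0, 2, 5, 7.
Check ○○c at each: 0→ok, 2→fails, 5→ok, 7→ok.
At position 0: □(a → ○(c → a)) is true; □(c → ○○c) is false; so □(a → ○(c → a)) ∧ □(c → ○○c) is false.

Violated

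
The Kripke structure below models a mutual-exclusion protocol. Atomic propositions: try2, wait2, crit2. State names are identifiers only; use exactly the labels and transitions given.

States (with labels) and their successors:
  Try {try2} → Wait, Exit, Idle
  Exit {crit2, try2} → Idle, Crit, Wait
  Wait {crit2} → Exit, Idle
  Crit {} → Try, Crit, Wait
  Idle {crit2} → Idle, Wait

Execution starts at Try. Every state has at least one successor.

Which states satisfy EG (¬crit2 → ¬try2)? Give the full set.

{Exit, Wait, Crit, Idle}

States satisfying ¬crit2 → ¬try2: {Exit, Wait, Crit, Idle}.
States satisfying EG (¬crit2 → ¬try2): {Exit, Wait, Crit, Idle}.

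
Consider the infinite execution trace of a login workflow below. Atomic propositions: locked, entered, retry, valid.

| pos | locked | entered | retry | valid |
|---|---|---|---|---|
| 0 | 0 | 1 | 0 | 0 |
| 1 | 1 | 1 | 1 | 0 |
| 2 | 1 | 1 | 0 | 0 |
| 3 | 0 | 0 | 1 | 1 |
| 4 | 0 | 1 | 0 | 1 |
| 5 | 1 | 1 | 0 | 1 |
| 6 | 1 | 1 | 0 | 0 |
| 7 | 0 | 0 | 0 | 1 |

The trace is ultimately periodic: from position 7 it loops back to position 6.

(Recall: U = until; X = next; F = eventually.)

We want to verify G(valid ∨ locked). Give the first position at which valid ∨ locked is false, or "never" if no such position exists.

0

At position 0 the labels are {entered}, so valid ∨ locked is false there. This is the first violation.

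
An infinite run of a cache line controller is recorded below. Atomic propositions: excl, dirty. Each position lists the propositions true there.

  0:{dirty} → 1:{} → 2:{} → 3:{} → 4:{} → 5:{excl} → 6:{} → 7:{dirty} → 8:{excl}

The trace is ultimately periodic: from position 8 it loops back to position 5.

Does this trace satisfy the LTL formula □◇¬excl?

Yes

◇¬excl holds at every position 0..8, and those are all positions ever visited, so □◇¬excl holds.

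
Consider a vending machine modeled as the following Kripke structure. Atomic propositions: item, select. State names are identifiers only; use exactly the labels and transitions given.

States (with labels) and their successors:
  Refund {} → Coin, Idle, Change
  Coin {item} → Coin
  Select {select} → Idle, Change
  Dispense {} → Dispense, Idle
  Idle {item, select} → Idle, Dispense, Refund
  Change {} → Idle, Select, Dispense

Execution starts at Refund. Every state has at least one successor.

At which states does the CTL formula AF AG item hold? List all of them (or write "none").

{Coin}

States satisfying AG item: {Coin}.
States satisfying AF AG item: {Coin}.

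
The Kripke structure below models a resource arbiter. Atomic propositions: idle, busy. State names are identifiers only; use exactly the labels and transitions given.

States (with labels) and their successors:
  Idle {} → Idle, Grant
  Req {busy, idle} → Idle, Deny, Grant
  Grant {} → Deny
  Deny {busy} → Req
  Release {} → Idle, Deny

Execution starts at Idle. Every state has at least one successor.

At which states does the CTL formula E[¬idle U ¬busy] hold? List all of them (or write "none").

States satisfying ¬idle: {Idle, Grant, Deny, Release}.
States satisfying ¬busy: {Idle, Grant, Release}.
States satisfying E[¬idle U ¬busy]: {Idle, Grant, Release}.

{Idle, Grant, Release}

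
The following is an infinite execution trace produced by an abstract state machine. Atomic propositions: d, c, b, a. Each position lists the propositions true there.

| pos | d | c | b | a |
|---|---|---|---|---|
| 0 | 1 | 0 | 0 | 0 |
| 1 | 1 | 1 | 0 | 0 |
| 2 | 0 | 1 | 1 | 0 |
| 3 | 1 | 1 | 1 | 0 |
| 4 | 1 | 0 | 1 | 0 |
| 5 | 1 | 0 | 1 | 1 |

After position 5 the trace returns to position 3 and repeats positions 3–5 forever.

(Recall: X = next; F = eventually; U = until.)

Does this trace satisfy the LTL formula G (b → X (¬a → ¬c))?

No

b → X (¬a → ¬c) must hold at every position from 0 onward. It fails at position 2, so G (b → X (¬a → ¬c)) is false.
Positions where b holds: 2, 3, 4, 5.
Check X (¬a → ¬c) at each: 2→fails, 3→ok, 4→ok, 5→fails.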